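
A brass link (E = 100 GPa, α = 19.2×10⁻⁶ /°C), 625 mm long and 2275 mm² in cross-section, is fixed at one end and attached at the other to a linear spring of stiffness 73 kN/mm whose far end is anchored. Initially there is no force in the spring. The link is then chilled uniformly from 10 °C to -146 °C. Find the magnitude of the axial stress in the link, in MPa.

σ ≈ 50 MPa (tensile)

Free thermal contraction: δ_free = αΔT L = 19.2×10⁻⁶ × 156 × 625 = 1.872 mm.
With a force P in the spring, the elastic change of the link is PL/(AE) and that of the spring is P/k; compatibility requires their sum to equal δ_free.
P [ L/(AE) + 1/k ] = δ_free → P [ 625/(2275×100×10³) + 1/(73×10³) ] = 1.872.
P = 1.872 / 1.645×10⁻⁵ = 113800 N.
σ = P/A = 113800/2275 = 50.03 MPa.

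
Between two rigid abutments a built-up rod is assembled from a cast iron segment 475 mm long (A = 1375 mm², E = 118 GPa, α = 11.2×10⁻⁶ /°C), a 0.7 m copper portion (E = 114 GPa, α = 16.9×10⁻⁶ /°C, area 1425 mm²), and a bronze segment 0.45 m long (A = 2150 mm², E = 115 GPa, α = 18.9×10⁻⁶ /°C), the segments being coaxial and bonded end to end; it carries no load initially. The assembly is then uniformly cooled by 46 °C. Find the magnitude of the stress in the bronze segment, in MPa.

σ ≈ 60.6 MPa (tensile)

With the walls removed the bar would change length by δ_free = Σ αᵢΔT Lᵢ = 11.2×10⁻⁶×46×475 + 16.9×10⁻⁶×46×700 + 18.9×10⁻⁶×46×450 = 1.18 mm.
The rigid supports impose zero overall length change; the single axial force P common to all segments must satisfy P Σ Lᵢ/(AᵢEᵢ) = δ_free.
The series flexibility is Σ Lᵢ/(AᵢEᵢ) = 475/(1375×118×10³) + 700/(1425×114×10³) + 450/(2150×115×10³) = 9.057×10⁻⁶ mm/N.
So P = 1.18 / 9.057×10⁻⁶ = 130.3 kN, tensile.
σ_{bronze} = P / A = 130300 / 2150 = 60.61 MPa.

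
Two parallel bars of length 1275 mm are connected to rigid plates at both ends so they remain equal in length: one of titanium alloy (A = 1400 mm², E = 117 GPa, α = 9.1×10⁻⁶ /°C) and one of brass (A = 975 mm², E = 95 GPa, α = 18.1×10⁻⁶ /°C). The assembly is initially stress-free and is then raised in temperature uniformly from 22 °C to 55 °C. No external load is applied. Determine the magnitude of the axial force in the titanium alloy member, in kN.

The brass has the larger α, so on heating it would change length more than the titanium alloy if both were free. The rigid plates force a common final length, so the brass is put into compression and the titanium alloy into tension, with equal and opposite forces P (no external load).
Equating the net (thermal + elastic) strains gives |α₁ − α₂|·ΔT = P·[1/(A₁E₁) + 1/(A₂E₂)].
|α₁ − α₂|·ΔT = 9×10⁻⁶ × 33 = 0.000297.
1/(A₁E₁) + 1/(A₂E₂) = 1/(1400×117×10³) + 1/(975×95×10³) = 1.69×10⁻⁸ N⁻¹.
P = 0.000297 / 1.69×10⁻⁸ = 17570 N = 17.57 kN.

P ≈ 17.6 kN (tensile in the titanium alloy)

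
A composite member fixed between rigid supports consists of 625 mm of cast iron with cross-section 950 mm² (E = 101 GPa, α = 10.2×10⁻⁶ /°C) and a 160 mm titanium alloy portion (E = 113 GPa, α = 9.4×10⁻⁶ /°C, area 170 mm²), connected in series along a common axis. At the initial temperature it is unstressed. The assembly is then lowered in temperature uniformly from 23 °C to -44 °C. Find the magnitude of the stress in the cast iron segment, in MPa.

With the walls removed the bar would change length by δ_free = Σ αᵢΔT Lᵢ = 10.2×10⁻⁶×67×625 + 9.4×10⁻⁶×67×160 = 0.5279 mm.
The rigid supports impose zero overall length change; the single axial force P common to all segments must satisfy P Σ Lᵢ/(AᵢEᵢ) = δ_free.
The series flexibility is Σ Lᵢ/(AᵢEᵢ) = 625/(950×101×10³) + 160/(170×113×10³) = 1.484×10⁻⁵ mm/N.
Hence P = δ_free / Σ(L/AE) = 0.5279/1.484×10⁻⁵ = 35.57 kN (tensile).
σ_{cast iron} = P / A = 35570 / 950 = 37.44 MPa.

σ ≈ 37.4 MPa (tensile)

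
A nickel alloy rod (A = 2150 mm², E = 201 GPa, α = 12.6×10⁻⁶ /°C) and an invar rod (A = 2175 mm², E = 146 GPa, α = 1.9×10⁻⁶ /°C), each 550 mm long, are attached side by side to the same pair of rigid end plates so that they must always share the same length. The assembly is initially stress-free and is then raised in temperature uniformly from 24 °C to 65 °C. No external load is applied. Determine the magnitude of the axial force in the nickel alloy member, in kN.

P ≈ 80.3 kN (compressive in the nickel alloy)

Both members must finish at the same length. With the larger α, the nickel alloy tends to over-expand; the plates restrain it, putting the nickel alloy in compression and the invar in tension. With no external load the two internal forces are equal and opposite, magnitude P.
Equating the net (thermal + elastic) strains gives |α₁ − α₂|·ΔT = P·[1/(A₁E₁) + 1/(A₂E₂)].
|α₁ − α₂|·ΔT = 10.7×10⁻⁶ × 41 = 0.0004387.
1/(A₁E₁) + 1/(A₂E₂) = 1/(2150×201×10³) + 1/(2175×146×10³) = 5.463×10⁻⁹ N⁻¹.
So P = 0.0004387 / 5.463×10⁻⁹ = 80.3 kN.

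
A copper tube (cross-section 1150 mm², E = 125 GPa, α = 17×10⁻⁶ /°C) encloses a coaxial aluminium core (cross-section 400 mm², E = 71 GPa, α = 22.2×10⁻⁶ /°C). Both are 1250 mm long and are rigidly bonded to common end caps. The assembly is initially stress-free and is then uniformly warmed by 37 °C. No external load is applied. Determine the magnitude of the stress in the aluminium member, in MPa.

Equilibrium of a rigid end plate with no external load gives equal and opposite internal forces ±P in the two members. Since α_{aluminium} > α_{copper}, heating drives the aluminium into compression and the copper into tension.
Compatibility of the two members (thermal + elastic change equal): (α₁ − α₂)ΔT = P·[1/(A₁E₁) + 1/(A₂E₂)].
|α₁ − α₂|·ΔT = 5.2×10⁻⁶ × 37 = 0.0001924.
1/(A₁E₁) + 1/(A₂E₂) = 1/(1150×125×10³) + 1/(400×71×10³) = 4.217×10⁻⁸ N⁻¹.
P = 0.0001924 / 4.217×10⁻⁸ = 4563 N = 4.563 kN.
σ_{aluminium} = P/A₂ = 4563/400 = 11.41 MPa, compressive.

σ ≈ 11.4 MPa (compressive)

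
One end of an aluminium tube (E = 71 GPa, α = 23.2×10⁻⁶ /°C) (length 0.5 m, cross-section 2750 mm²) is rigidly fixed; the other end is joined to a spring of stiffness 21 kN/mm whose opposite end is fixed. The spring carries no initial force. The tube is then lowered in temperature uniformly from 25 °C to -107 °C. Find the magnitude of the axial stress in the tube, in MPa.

σ ≈ 11.1 MPa (tensile)

If the spring were absent the tube would shorten by αΔT L = 23.2×10⁻⁶ × 132 × 500 = 1.531 mm.
With a force P in the spring, the elastic change of the tube is PL/(AE) and that of the spring is P/k; compatibility requires their sum to equal δ_free.
So P = δ_free / [L/(AE) + 1/k] = 1.531 / [ 500/(2750×71×10³) + 1/(21×10³) ].
P = 1.531 / 5.018×10⁻⁵ = 30510 N.
σ = P/A = 30510/2750 = 11.1 MPa.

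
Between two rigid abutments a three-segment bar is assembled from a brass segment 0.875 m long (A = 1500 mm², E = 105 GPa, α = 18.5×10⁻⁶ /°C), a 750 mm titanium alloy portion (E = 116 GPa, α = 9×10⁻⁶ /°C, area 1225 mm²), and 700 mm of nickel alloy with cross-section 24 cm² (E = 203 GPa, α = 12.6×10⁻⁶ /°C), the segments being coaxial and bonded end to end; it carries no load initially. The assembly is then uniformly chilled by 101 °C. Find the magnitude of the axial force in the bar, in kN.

Free thermal contraction of the whole bar: Σ αᵢΔT Lᵢ = 18.5×10⁻⁶×101×875 + 9×10⁻⁶×101×750 + 12.6×10⁻⁶×101×700 = 3.208 mm.
The walls prevent any net length change, so an axial force P (same in every segment) develops. Compatibility: P · Σ Lᵢ/(AᵢEᵢ) = δ_free.
Σ Lᵢ/(AᵢEᵢ) = 875/(1500×105×10³) + 750/(1225×116×10³) + 700/(2400×203×10³) = 1.227×10⁻⁵ mm/N.
So P = 3.208 / 1.227×10⁻⁵ = 261.4 kN, tensile.

P ≈ 261 kN (tensile)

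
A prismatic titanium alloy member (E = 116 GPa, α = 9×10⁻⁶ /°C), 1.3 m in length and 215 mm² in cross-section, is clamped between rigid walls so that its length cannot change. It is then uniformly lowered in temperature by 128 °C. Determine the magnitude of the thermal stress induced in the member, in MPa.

σ ≈ 134 MPa (tensile)

Because both ends are immovable the net strain is zero, and the suppressed thermal strain is αΔT = 9×10⁻⁶ × 128 = 1152×10⁻⁶.
Hence σ = E·αΔT = 116×10³ × 1152×10⁻⁶ = 133.6 MPa, tensile.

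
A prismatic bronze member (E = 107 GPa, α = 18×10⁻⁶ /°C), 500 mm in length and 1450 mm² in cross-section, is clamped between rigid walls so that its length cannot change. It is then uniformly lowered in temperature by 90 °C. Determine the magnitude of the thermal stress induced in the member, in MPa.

Because both ends are immovable the net strain is zero, and the suppressed thermal strain is αΔT = 18×10⁻⁶ × 90 = 1620×10⁻⁶.
The stress required to suppress this strain is σ = Eε = 107×10³ × 1620×10⁻⁶ = 173.3 MPa, tensile since the member is trying to contract.

σ ≈ 173 MPa (tensile)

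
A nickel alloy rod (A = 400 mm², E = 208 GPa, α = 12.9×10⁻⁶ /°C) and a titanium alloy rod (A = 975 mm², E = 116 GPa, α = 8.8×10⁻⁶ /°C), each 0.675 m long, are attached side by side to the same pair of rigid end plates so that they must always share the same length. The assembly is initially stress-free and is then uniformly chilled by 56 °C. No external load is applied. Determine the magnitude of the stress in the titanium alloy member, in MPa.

σ ≈ 11.3 MPa (compressive)

The nickel alloy has the larger α, so on cooling it would change length more than the titanium alloy if both were free. The rigid plates force a common final length, so the nickel alloy is put into tension and the titanium alloy into compression, with equal and opposite forces P (no external load).
Equating the net (thermal + elastic) strains gives |α₁ − α₂|·ΔT = P·[1/(A₁E₁) + 1/(A₂E₂)].
|α₁ − α₂|·ΔT = 4.1×10⁻⁶ × 56 = 0.0002296.
1/(A₁E₁) + 1/(A₂E₂) = 1/(400×208×10³) + 1/(975×116×10³) = 2.086×10⁻⁸ N⁻¹.
P = 0.0002296 / 2.086×10⁻⁸ = 11010 N = 11.01 kN.
σ_{titanium alloy} = P/A₂ = 11010/975 = 11.29 MPa, compressive.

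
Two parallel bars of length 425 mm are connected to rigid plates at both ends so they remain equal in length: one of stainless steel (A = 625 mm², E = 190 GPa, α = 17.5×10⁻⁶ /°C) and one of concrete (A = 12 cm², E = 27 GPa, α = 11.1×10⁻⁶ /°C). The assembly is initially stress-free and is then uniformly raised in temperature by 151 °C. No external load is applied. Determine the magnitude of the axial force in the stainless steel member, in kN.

The stainless steel has the larger α, so on heating it would change length more than the concrete if both were free. The rigid plates force a common final length, so the stainless steel is put into compression and the concrete into tension, with equal and opposite forces P (no external load).
Equating the net (thermal + elastic) strains gives |α₁ − α₂|·ΔT = P·[1/(A₁E₁) + 1/(A₂E₂)].
|α₁ − α₂|·ΔT = 6.4×10⁻⁶ × 151 = 0.0009664.
1/(A₁E₁) + 1/(A₂E₂) = 1/(625×190×10³) + 1/(1200×27×10³) = 3.929×10⁻⁸ N⁻¹.
So P = 0.0009664 / 3.929×10⁻⁸ = 24.6 kN.

P ≈ 24.6 kN (compressive in the stainless steel)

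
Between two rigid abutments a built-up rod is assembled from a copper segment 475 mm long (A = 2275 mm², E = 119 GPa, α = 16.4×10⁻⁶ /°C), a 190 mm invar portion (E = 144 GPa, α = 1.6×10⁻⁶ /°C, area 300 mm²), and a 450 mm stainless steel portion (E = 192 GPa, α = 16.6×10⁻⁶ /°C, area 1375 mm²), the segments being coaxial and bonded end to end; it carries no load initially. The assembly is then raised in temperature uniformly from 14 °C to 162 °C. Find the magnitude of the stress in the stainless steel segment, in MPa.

If the supports were absent, the total length change would be Σ αᵢΔT Lᵢ = 16.4×10⁻⁶×148×475 + 1.6×10⁻⁶×148×190 + 16.6×10⁻⁶×148×450 = 2.303 mm.
The walls prevent any net length change, so an axial force P (same in every segment) develops. Compatibility: P · Σ Lᵢ/(AᵢEᵢ) = δ_free.
The series flexibility is Σ Lᵢ/(AᵢEᵢ) = 475/(2275×119×10³) + 190/(300×144×10³) + 450/(1375×192×10³) = 7.857×10⁻⁶ mm/N.
P = 2.303 / 7.857×10⁻⁶ = 293200 N = 293.2 kN, compressive.
σ_{stainless steel} = P / A = 293200 / 1375 = 213.2 MPa.

σ ≈ 213 MPa (compressive)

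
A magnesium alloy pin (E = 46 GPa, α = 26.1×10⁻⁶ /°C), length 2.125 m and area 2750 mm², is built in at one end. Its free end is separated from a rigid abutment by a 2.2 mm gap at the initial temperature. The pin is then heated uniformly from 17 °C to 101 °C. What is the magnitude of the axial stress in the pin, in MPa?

If the wall were absent the pin would grow by αΔT L = 26.1×10⁻⁶ × 84 × 2125 = 4.659 mm.
After closing the 2.2 mm clearance, 4.659 − 2.2 = 2.459 mm of expansion remains to be suppressed by the wall.
That suppressed elongation corresponds to σ = E·Δ/L = 46×10³ × 2.459/2125 = 53.23 MPa.

σ ≈ 53.2 MPa (compressive)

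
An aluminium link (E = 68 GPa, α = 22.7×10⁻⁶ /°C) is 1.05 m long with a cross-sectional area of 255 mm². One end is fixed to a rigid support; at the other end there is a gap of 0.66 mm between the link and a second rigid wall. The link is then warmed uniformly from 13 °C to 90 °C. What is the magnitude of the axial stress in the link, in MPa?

σ ≈ 76.1 MPa (compressive)

If the wall were absent the link would grow by αΔT L = 22.7×10⁻⁶ × 77 × 1050 = 1.835 mm.
The gap closes (δ_free > 0.66 mm) and the wall then resists a further 1.835 − 0.66 = 1.175 mm of expansion.
Compatibility: PL/(AE) = 1.175 mm, so σ = P/A = E × (1.175/1050) = 76.11 MPa.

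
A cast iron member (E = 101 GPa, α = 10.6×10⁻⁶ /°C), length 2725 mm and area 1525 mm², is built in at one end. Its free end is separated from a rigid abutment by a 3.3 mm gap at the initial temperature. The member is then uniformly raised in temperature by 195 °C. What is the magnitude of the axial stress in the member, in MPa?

Unrestrained expansion: δ_free = αΔT L = 10.6×10⁻⁶ × 195 × 2725 = 5.633 mm.
This exceeds the 3.3 mm gap, so the wall pushes back. The portion of expansion that must be recovered elastically is δ_free − gap = 5.633 − 3.3 = 2.333 mm.
So σ = E(δ_free − g)/L = 101×10³ × 2.333/2725 = 86.46 MPa.

σ ≈ 86.5 MPa (compressive)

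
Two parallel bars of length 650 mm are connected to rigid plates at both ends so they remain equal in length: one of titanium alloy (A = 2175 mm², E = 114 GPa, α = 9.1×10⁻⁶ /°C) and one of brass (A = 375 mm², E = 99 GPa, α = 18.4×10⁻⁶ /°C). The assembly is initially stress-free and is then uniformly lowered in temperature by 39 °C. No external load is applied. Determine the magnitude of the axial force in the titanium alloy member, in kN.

P ≈ 11.7 kN (compressive in the titanium alloy)

The brass has the larger α, so on cooling it would change length more than the titanium alloy if both were free. The rigid plates force a common final length, so the brass is put into tension and the titanium alloy into compression, with equal and opposite forces P (no external load).
Setting the final lengths equal and cancelling L: (α₁ − α₂)ΔT = P/(A₁E₁) + P/(A₂E₂).
|α₁ − α₂|·ΔT = 9.3×10⁻⁶ × 39 = 0.0003627.
1/(A₁E₁) + 1/(A₂E₂) = 1/(2175×114×10³) + 1/(375×99×10³) = 3.097×10⁻⁸ N⁻¹.
So P = 0.0003627 / 3.097×10⁻⁸ = 11.71 kN.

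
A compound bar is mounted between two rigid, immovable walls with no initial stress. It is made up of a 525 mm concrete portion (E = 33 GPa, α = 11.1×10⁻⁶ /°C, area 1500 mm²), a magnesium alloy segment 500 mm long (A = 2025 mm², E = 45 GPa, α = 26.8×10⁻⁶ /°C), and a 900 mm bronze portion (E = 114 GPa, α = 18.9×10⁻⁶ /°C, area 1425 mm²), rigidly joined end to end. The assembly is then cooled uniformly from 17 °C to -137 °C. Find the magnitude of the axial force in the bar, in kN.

If the supports were absent, the total length change would be Σ αᵢΔT Lᵢ = 11.1×10⁻⁶×154×525 + 26.8×10⁻⁶×154×500 + 18.9×10⁻⁶×154×900 = 5.581 mm.
The rigid supports impose zero overall length change; the single axial force P common to all segments must satisfy P Σ Lᵢ/(AᵢEᵢ) = δ_free.
Σ Lᵢ/(AᵢEᵢ) = 525/(1500×33×10³) + 500/(2025×45×10³) + 900/(1425×114×10³) = 2.163×10⁻⁵ mm/N.
So P = 5.581 / 2.163×10⁻⁵ = 258 kN, tensile.

P ≈ 258 kN (tensile)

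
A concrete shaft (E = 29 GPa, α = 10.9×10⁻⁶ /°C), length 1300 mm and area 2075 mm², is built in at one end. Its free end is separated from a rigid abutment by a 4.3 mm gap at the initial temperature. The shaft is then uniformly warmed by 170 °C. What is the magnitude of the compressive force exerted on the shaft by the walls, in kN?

P ≈ 0 kN

If the wall were absent the shaft would grow by αΔT L = 10.9×10⁻⁶ × 170 × 1300 = 2.409 mm.
This is smaller than the 4.3 mm clearance, so the shaft expands freely without reaching the stop — the stress is zero.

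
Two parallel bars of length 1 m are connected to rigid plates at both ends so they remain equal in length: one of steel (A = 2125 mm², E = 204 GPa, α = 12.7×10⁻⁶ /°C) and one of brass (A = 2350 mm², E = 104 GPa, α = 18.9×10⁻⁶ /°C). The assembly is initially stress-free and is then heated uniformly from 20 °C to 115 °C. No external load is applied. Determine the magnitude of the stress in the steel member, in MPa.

σ ≈ 43.3 MPa (tensile)

Both members must finish at the same length. With the larger α, the brass tends to over-expand; the plates restrain it, putting the brass in compression and the steel in tension. With no external load the two internal forces are equal and opposite, magnitude P.
Setting the final lengths equal and cancelling L: (α₁ − α₂)ΔT = P/(A₁E₁) + P/(A₂E₂).
|α₁ − α₂|·ΔT = 6.2×10⁻⁶ × 95 = 0.000589.
1/(A₁E₁) + 1/(A₂E₂) = 1/(2125×204×10³) + 1/(2350×104×10³) = 6.398×10⁻⁹ N⁻¹.
P = 0.000589 / 6.398×10⁻⁹ = 92050 N = 92.05 kN.
σ_{steel} = P/A₁ = 92050/2125 = 43.32 MPa, tensile.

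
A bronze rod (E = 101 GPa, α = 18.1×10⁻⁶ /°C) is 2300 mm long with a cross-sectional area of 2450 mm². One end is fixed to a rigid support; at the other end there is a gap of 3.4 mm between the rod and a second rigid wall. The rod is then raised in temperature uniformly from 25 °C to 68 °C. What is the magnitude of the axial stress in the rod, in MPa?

Unrestrained expansion: δ_free = αΔT L = 18.1×10⁻⁶ × 43 × 2300 = 1.79 mm.
This is smaller than the 3.4 mm clearance, so the rod expands freely without reaching the stop — the stress is zero.

σ ≈ 0 MPa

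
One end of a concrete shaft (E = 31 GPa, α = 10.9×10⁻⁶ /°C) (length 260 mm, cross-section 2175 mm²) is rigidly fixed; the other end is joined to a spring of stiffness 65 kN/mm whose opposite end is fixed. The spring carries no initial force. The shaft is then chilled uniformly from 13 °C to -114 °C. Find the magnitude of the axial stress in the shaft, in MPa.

σ ≈ 8.6 MPa (tensile)

The unrestrained thermal change is αΔT L = 10.9×10⁻⁶ × 127 × 260 = 0.3599 mm.
With a force P in the spring, the elastic change of the shaft is PL/(AE) and that of the spring is P/k; compatibility requires their sum to equal δ_free.
P [ L/(AE) + 1/k ] = δ_free → P [ 260/(2175×31×10³) + 1/(65×10³) ] = 0.3599.
P = 0.3599 / 1.924×10⁻⁵ = 18710 N.
σ = P/A = 18710/2175 = 8.6 MPa.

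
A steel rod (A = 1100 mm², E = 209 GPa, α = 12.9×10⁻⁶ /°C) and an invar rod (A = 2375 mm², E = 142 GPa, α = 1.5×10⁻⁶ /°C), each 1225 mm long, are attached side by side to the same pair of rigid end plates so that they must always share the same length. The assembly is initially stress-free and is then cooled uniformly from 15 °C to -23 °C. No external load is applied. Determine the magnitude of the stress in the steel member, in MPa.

The steel has the larger α, so on cooling it would change length more than the invar if both were free. The rigid plates force a common final length, so the steel is put into tension and the invar into compression, with equal and opposite forces P (no external load).
Compatibility of the two members (thermal + elastic change equal): (α₁ − α₂)ΔT = P·[1/(A₁E₁) + 1/(A₂E₂)].
|α₁ − α₂|·ΔT = 11.4×10⁻⁶ × 38 = 0.0004332.
1/(A₁E₁) + 1/(A₂E₂) = 1/(1100×209×10³) + 1/(2375×142×10³) = 7.315×10⁻⁹ N⁻¹.
So P = 0.0004332 / 7.315×10⁻⁹ = 59.22 kN.
σ_{steel} = P/A₁ = 59220/1100 = 53.84 MPa, tensile.

σ ≈ 53.8 MPa (tensile)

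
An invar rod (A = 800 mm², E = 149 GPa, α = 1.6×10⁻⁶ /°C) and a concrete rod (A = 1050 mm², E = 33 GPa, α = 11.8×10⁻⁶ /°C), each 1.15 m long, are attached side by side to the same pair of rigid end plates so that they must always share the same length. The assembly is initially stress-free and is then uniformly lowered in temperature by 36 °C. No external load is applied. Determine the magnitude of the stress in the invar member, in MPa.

Both members must finish at the same length. With the larger α, the concrete tends to over-contract; the plates restrain it, putting the concrete in tension and the invar in compression. With no external load the two internal forces are equal and opposite, magnitude P.
Compatibility of the two members (thermal + elastic change equal): (α₁ − α₂)ΔT = P·[1/(A₁E₁) + 1/(A₂E₂)].
|α₁ − α₂|·ΔT = 10.2×10⁻⁶ × 36 = 0.0003672.
1/(A₁E₁) + 1/(A₂E₂) = 1/(800×149×10³) + 1/(1050×33×10³) = 3.725×10⁻⁸ N⁻¹.
So P = 0.0003672 / 3.725×10⁻⁸ = 9.858 kN.
σ_{invar} = P/A₁ = 9858/800 = 12.32 MPa, compressive.

σ ≈ 12.3 MPa (compressive)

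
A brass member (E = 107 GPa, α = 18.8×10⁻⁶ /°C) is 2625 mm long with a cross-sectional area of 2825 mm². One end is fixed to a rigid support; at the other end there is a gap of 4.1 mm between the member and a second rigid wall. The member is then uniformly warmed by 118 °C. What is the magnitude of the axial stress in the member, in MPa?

σ ≈ 70.2 MPa (compressive)

Free thermal elongation = αΔT L = 18.8×10⁻⁶ × 118 × 2625 = 5.823 mm.
After closing the 4.1 mm clearance, 5.823 − 4.1 = 1.723 mm of expansion remains to be suppressed by the wall.
Compatibility: PL/(AE) = 1.723 mm, so σ = P/A = E × (1.723/2625) = 70.24 MPa.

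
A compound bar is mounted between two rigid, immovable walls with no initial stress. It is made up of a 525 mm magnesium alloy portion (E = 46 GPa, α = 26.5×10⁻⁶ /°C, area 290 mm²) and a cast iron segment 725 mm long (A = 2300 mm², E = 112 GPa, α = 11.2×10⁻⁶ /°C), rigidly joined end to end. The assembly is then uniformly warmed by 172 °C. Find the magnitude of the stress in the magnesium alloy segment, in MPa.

σ ≈ 310 MPa (compressive)

With the walls removed the bar would change length by δ_free = Σ αᵢΔT Lᵢ = 26.5×10⁻⁶×172×525 + 11.2×10⁻⁶×172×725 = 3.79 mm.
Since the ends are fixed, an axial force P builds up, equal in every segment, with P · Σ Lᵢ/(AᵢEᵢ) = δ_free.
The series flexibility is Σ Lᵢ/(AᵢEᵢ) = 525/(290×46×10³) + 725/(2300×112×10³) = 4.217×10⁻⁵ mm/N.
So P = 3.79 / 4.217×10⁻⁵ = 89.87 kN, compressive.
σ_{magnesium alloy} = P / A = 89870 / 290 = 309.9 MPa.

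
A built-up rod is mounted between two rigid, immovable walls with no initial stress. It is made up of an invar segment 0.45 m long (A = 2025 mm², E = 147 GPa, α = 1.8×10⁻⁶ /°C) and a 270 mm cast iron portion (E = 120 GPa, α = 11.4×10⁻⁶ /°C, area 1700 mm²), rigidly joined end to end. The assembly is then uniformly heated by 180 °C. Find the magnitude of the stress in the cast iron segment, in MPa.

If the supports were absent, the total length change would be Σ αᵢΔT Lᵢ = 1.8×10⁻⁶×180×450 + 11.4×10⁻⁶×180×270 = 0.6998 mm.
The walls prevent any net length change, so an axial force P (same in every segment) develops. Compatibility: P · Σ Lᵢ/(AᵢEᵢ) = δ_free.
Σ Lᵢ/(AᵢEᵢ) = 450/(2025×147×10³) + 270/(1700×120×10³) = 2.835×10⁻⁶ mm/N.
Hence P = δ_free / Σ(L/AE) = 0.6998/2.835×10⁻⁶ = 246.8 kN (compressive).
σ_{cast iron} = P / A = 246800 / 1700 = 145.2 MPa.

σ ≈ 145 MPa (compressive)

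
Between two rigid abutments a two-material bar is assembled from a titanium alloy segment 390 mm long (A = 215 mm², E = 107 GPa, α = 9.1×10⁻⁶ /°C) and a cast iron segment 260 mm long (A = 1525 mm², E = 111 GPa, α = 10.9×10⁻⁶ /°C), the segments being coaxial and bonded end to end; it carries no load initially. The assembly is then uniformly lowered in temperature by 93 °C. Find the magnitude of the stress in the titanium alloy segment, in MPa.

σ ≈ 149 MPa (tensile)

If the supports were absent, the total length change would be Σ αᵢΔT Lᵢ = 9.1×10⁻⁶×93×390 + 10.9×10⁻⁶×93×260 = 0.5936 mm.
Since the ends are fixed, an axial force P builds up, equal in every segment, with P · Σ Lᵢ/(AᵢEᵢ) = δ_free.
Σ Lᵢ/(AᵢEᵢ) = 390/(215×107×10³) + 260/(1525×111×10³) = 1.849×10⁻⁵ mm/N.
Hence P = δ_free / Σ(L/AE) = 0.5936/1.849×10⁻⁵ = 32.11 kN (tensile).
σ_{titanium alloy} = P / A = 32110 / 215 = 149.3 MPa.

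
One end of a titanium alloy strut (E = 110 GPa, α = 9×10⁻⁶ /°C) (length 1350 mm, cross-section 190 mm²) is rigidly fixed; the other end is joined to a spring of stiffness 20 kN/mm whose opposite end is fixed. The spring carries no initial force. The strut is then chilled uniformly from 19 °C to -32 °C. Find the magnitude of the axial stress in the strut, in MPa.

The unrestrained thermal change is αΔT L = 9×10⁻⁶ × 51 × 1350 = 0.6197 mm.
Let P be the tensile force in the spring. The strut extends elastically by PL/(AE) and the spring stretches by P/k; together these equal δ_free.
So P = δ_free / [L/(AE) + 1/k] = 0.6197 / [ 1350/(190×110×10³) + 1/(20×10³) ].
P = 0.6197 / 0.0001146 = 5407 N.
σ = P/A = 5407/190 = 28.46 MPa.

σ ≈ 28.5 MPa (tensile)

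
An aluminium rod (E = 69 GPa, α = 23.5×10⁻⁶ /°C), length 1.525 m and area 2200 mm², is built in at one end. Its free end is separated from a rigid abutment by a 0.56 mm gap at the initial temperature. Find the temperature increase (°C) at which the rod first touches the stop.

Contact occurs when the free expansion equals the gap: αΔT L = 0.56 mm.
ΔT = 0.56 / (23.5×10⁻⁶ × 1525) = 15.63 °C.

ΔT ≈ 15.6 °C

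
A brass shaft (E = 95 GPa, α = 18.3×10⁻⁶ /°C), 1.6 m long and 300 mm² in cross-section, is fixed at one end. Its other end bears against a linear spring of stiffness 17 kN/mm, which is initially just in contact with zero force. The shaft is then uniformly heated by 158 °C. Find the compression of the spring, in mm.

δ ≈ 2.37 mm

Free thermal expansion: δ_free = αΔT L = 18.3×10⁻⁶ × 158 × 1600 = 4.626 mm.
Let P be the compressive force at the spring. The shaft shortens elastically by PL/(AE) and the spring compresses by P/k; together these equal δ_free.
P [ L/(AE) + 1/k ] = δ_free → P [ 1600/(300×95×10³) + 1/(17×10³) ] = 4.626.
P = 4.626 / 0.000115 = 40240 N.
Spring compression = P/k = 40240/(17×10³) = 2.367 mm.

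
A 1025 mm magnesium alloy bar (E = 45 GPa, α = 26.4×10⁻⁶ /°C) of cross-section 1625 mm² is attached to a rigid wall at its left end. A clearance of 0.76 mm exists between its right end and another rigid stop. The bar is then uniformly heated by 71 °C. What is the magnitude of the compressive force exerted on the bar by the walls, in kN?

If the wall were absent the bar would grow by αΔT L = 26.4×10⁻⁶ × 71 × 1025 = 1.921 mm.
After closing the 0.76 mm clearance, 1.921 − 0.76 = 1.161 mm of expansion remains to be suppressed by the wall.
Compatibility: PL/(AE) = 1.161 mm, so σ = P/A = E × (1.161/1025) = 50.98 MPa.
P = σA = 50.98 × 1625 = 82.85 kN.

P ≈ 82.8 kN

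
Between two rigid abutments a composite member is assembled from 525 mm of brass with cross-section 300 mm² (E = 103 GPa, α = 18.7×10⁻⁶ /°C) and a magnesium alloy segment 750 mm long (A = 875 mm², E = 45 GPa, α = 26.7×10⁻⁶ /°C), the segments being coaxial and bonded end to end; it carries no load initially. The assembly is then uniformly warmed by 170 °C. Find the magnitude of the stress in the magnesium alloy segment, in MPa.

σ ≈ 161 MPa (compressive)

With the walls removed the bar would change length by δ_free = Σ αᵢΔT Lᵢ = 18.7×10⁻⁶×170×525 + 26.7×10⁻⁶×170×750 = 5.073 mm.
The walls prevent any net length change, so an axial force P (same in every segment) develops. Compatibility: P · Σ Lᵢ/(AᵢEᵢ) = δ_free.
The series flexibility is Σ Lᵢ/(AᵢEᵢ) = 525/(300×103×10³) + 750/(875×45×10³) = 3.604×10⁻⁵ mm/N.
P = 5.073 / 3.604×10⁻⁵ = 140800 N = 140.8 kN, compressive.
σ_{magnesium alloy} = P / A = 140800 / 875 = 160.9 MPa.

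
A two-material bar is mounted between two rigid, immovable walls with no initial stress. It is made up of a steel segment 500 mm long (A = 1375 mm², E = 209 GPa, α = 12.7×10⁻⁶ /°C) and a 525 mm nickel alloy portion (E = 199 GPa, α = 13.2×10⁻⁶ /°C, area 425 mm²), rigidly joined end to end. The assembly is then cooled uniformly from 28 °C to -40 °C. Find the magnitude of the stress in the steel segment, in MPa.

If the supports were absent, the total length change would be Σ αᵢΔT Lᵢ = 12.7×10⁻⁶×68×500 + 13.2×10⁻⁶×68×525 = 0.903 mm.
The rigid supports impose zero overall length change; the single axial force P common to all segments must satisfy P Σ Lᵢ/(AᵢEᵢ) = δ_free.
Σ Lᵢ/(AᵢEᵢ) = 500/(1375×209×10³) + 525/(425×199×10³) = 7.947×10⁻⁶ mm/N.
P = 0.903 / 7.947×10⁻⁶ = 113600 N = 113.6 kN, tensile.
σ_{steel} = P / A = 113600 / 1375 = 82.64 MPa.

σ ≈ 82.6 MPa (tensile)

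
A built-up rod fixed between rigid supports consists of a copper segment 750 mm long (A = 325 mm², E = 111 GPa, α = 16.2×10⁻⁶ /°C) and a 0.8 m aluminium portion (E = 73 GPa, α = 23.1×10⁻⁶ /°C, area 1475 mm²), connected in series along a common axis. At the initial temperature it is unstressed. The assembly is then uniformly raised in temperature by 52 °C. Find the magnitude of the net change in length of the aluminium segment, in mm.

With the walls removed the bar would change length by δ_free = Σ αᵢΔT Lᵢ = 16.2×10⁻⁶×52×750 + 23.1×10⁻⁶×52×800 = 1.593 mm.
The rigid supports impose zero overall length change; the single axial force P common to all segments must satisfy P Σ Lᵢ/(AᵢEᵢ) = δ_free.
Σ Lᵢ/(AᵢEᵢ) = 750/(325×111×10³) + 800/(1475×73×10³) = 2.822×10⁻⁵ mm/N.
P = 1.593 / 2.822×10⁻⁵ = 56440 N = 56.44 kN, compressive.
For the aluminium segment, free thermal change = 23.1×10⁻⁶×52×800 = 0.961 mm and elastic change from P = 56440×800/(1475×73×10³) = 0.4193 mm; these oppose, so the net change is 0.542 mm (segment lengthens).

|ΔL| ≈ 0.542 mm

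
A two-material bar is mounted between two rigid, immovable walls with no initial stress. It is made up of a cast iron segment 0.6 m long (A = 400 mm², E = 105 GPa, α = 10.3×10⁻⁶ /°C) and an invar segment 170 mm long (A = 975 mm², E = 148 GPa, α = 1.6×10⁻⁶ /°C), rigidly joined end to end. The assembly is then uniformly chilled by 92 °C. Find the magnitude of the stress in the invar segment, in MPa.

σ ≈ 39.4 MPa (tensile)

Free thermal contraction of the whole bar: Σ αᵢΔT Lᵢ = 10.3×10⁻⁶×92×600 + 1.6×10⁻⁶×92×170 = 0.5936 mm.
Since the ends are fixed, an axial force P builds up, equal in every segment, with P · Σ Lᵢ/(AᵢEᵢ) = δ_free.
The series flexibility is Σ Lᵢ/(AᵢEᵢ) = 600/(400×105×10³) + 170/(975×148×10³) = 1.546×10⁻⁵ mm/N.
Hence P = δ_free / Σ(L/AE) = 0.5936/1.546×10⁻⁵ = 38.39 kN (tensile).
σ_{invar} = P / A = 38390 / 975 = 39.37 MPa.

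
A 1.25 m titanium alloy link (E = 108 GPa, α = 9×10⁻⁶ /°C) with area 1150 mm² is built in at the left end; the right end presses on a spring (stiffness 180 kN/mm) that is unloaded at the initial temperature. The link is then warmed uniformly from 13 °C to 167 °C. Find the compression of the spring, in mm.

If the spring were absent the link would lengthen by αΔT L = 9×10⁻⁶ × 154 × 1250 = 1.733 mm.
With a force P in the spring, the elastic change of the link is PL/(AE) and that of the spring is P/k; compatibility requires their sum to equal δ_free.
P [ L/(AE) + 1/k ] = δ_free → P [ 1250/(1150×108×10³) + 1/(180×10³) ] = 1.733.
P = 1.733 / 1.562×10⁻⁵ = 110900 N.
Spring compression = P/k = 110900/(180×10³) = 0.6162 mm.

δ ≈ 0.616 mm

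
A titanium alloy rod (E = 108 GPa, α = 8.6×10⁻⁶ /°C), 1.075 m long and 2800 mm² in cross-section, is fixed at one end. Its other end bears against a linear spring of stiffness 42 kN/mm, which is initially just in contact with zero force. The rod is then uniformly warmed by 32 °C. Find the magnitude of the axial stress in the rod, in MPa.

σ ≈ 3.86 MPa (compressive)

Free thermal expansion: δ_free = αΔT L = 8.6×10⁻⁶ × 32 × 1075 = 0.2958 mm.
With a force P in the spring, the elastic change of the rod is PL/(AE) and that of the spring is P/k; compatibility requires their sum to equal δ_free.
P [ L/(AE) + 1/k ] = δ_free → P [ 1075/(2800×108×10³) + 1/(42×10³) ] = 0.2958.
P = 0.2958 / 2.736×10⁻⁵ = 10810 N.
σ = P/A = 10810/2800 = 3.861 MPa.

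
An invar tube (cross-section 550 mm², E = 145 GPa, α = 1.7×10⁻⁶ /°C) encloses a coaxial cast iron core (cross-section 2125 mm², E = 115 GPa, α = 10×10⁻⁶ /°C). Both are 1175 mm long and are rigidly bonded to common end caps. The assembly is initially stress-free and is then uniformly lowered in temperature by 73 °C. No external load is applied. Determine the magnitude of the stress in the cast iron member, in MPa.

σ ≈ 17.1 MPa (tensile)

Both members must finish at the same length. With the larger α, the cast iron tends to over-contract; the plates restrain it, putting the cast iron in tension and the invar in compression. With no external load the two internal forces are equal and opposite, magnitude P.
Compatibility of the two members (thermal + elastic change equal): (α₁ − α₂)ΔT = P·[1/(A₁E₁) + 1/(A₂E₂)].
|α₁ − α₂|·ΔT = 8.3×10⁻⁶ × 73 = 0.0006059.
1/(A₁E₁) + 1/(A₂E₂) = 1/(550×145×10³) + 1/(2125×115×10³) = 1.663×10⁻⁸ N⁻¹.
So P = 0.0006059 / 1.663×10⁻⁸ = 36.43 kN.
σ_{cast iron} = P/A₂ = 36430/2125 = 17.14 MPa, tensile.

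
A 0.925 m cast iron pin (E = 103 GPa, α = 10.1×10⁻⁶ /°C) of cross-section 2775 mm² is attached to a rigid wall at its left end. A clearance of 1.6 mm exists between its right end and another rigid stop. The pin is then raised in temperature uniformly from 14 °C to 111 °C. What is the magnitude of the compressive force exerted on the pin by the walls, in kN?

If the wall were absent the pin would grow by αΔT L = 10.1×10⁻⁶ × 97 × 925 = 0.9062 mm.
This is smaller than the 1.6 mm clearance, so the pin expands freely without reaching the stop — the stress is zero.

P ≈ 0 kN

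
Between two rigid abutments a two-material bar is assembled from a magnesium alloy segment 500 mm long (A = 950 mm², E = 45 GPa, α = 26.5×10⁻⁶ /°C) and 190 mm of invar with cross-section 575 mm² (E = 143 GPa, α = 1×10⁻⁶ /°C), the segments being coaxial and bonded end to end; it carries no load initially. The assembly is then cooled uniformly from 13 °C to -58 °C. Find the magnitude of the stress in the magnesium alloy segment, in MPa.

With the walls removed the bar would change length by δ_free = Σ αᵢΔT Lᵢ = 26.5×10⁻⁶×71×500 + 1×10⁻⁶×71×190 = 0.9542 mm.
Since the ends are fixed, an axial force P builds up, equal in every segment, with P · Σ Lᵢ/(AᵢEᵢ) = δ_free.
Σ Lᵢ/(AᵢEᵢ) = 500/(950×45×10³) + 190/(575×143×10³) = 1.401×10⁻⁵ mm/N.
So P = 0.9542 / 1.401×10⁻⁵ = 68.13 kN, tensile.
σ_{magnesium alloy} = P / A = 68130 / 950 = 71.71 MPa.

σ ≈ 71.7 MPa (tensile)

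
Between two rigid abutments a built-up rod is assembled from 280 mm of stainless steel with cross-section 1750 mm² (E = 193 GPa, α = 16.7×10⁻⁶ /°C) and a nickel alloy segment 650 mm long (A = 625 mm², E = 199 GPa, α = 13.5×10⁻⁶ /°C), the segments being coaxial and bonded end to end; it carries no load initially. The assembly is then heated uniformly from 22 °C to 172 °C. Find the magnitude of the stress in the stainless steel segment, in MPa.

σ ≈ 190 MPa (compressive)

With the walls removed the bar would change length by δ_free = Σ αᵢΔT Lᵢ = 16.7×10⁻⁶×150×280 + 13.5×10⁻⁶×150×650 = 2.018 mm.
The walls prevent any net length change, so an axial force P (same in every segment) develops. Compatibility: P · Σ Lᵢ/(AᵢEᵢ) = δ_free.
The series flexibility is Σ Lᵢ/(AᵢEᵢ) = 280/(1750×193×10³) + 650/(625×199×10³) = 6.055×10⁻⁶ mm/N.
So P = 2.018 / 6.055×10⁻⁶ = 333.2 kN, compressive.
σ_{stainless steel} = P / A = 333200 / 1750 = 190.4 MPa.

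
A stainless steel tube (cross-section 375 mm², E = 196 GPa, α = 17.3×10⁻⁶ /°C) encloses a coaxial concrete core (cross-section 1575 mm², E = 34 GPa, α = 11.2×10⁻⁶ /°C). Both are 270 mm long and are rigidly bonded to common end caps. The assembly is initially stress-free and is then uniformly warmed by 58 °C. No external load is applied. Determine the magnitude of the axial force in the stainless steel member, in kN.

The stainless steel has the larger α, so on heating it would change length more than the concrete if both were free. The rigid plates force a common final length, so the stainless steel is put into compression and the concrete into tension, with equal and opposite forces P (no external load).
Compatibility of the two members (thermal + elastic change equal): (α₁ − α₂)ΔT = P·[1/(A₁E₁) + 1/(A₂E₂)].
|α₁ − α₂|·ΔT = 6.1×10⁻⁶ × 58 = 0.0003538.
1/(A₁E₁) + 1/(A₂E₂) = 1/(375×196×10³) + 1/(1575×34×10³) = 3.228×10⁻⁸ N⁻¹.
P = 0.0003538 / 3.228×10⁻⁸ = 10960 N = 10.96 kN.

P ≈ 11 kN (compressive in the stainless steel)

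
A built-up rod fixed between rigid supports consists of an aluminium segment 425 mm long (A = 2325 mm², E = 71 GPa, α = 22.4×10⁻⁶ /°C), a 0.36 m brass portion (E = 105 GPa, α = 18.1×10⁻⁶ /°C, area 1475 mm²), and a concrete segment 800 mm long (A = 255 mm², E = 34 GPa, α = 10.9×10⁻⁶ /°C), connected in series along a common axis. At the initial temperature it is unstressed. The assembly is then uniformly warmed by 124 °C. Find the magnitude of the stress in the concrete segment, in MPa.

σ ≈ 124 MPa (compressive)

Free thermal expansion of the whole bar: Σ αᵢΔT Lᵢ = 22.4×10⁻⁶×124×425 + 18.1×10⁻⁶×124×360 + 10.9×10⁻⁶×124×800 = 3.07 mm.
The walls prevent any net length change, so an axial force P (same in every segment) develops. Compatibility: P · Σ Lᵢ/(AᵢEᵢ) = δ_free.
The series flexibility is Σ Lᵢ/(AᵢEᵢ) = 425/(2325×71×10³) + 360/(1475×105×10³) + 800/(255×34×10³) = 9.717×10⁻⁵ mm/N.
P = 3.07 / 9.717×10⁻⁵ = 31590 N = 31.59 kN, compressive.
σ_{concrete} = P / A = 31590 / 255 = 123.9 MPa.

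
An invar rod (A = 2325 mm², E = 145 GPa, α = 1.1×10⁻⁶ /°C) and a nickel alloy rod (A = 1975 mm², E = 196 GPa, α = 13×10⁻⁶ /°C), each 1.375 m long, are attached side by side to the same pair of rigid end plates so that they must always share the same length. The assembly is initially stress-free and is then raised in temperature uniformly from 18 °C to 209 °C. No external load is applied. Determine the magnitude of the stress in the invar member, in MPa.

The nickel alloy has the larger α, so on heating it would change length more than the invar if both were free. The rigid plates force a common final length, so the nickel alloy is put into compression and the invar into tension, with equal and opposite forces P (no external load).
Compatibility of the two members (thermal + elastic change equal): (α₁ − α₂)ΔT = P·[1/(A₁E₁) + 1/(A₂E₂)].
|α₁ − α₂|·ΔT = 11.9×10⁻⁶ × 191 = 0.002273.
1/(A₁E₁) + 1/(A₂E₂) = 1/(2325×145×10³) + 1/(1975×196×10³) = 5.55×10⁻⁹ N⁻¹.
P = 0.002273 / 5.55×10⁻⁹ = 409600 N = 409.6 kN.
σ_{invar} = P/A₁ = 409600/2325 = 176.2 MPa, tensile.

σ ≈ 176 MPa (tensile)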